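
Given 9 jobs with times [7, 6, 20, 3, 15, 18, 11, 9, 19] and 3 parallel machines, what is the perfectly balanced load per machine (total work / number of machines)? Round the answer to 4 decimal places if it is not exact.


Total processing time = 7 + 6 + 20 + 3 + 15 + 18 + 11 + 9 + 19 = 108
Number of machines = 3
Ideal balanced load = 108 / 3 = 36.0

36.0


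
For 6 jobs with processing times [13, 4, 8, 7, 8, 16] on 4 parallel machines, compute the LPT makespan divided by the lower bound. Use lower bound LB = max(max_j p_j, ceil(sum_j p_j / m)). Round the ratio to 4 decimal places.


LPT order: [16, 13, 8, 8, 7, 4]
Machine loads after assignment: [16, 13, 15, 12]
LPT makespan = 16
Lower bound = max(max_job, ceil(total/4)) = max(16, 14) = 16
Ratio = 16 / 16 = 1.0

1.0


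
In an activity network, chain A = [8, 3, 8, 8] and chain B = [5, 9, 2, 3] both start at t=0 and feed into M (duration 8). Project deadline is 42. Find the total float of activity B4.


Forward pass: ES(B4) = sum of predecessors on chain B = 16
EF = ES + duration = 16 + 3 = 19
Backward pass: LF(M) = deadline = 42; LS(M) = 42 - 8 = 34
LF(B4) = LS(M) - sum(successors on chain B) = 34 - 0 = 34
LS = LF - duration = 34 - 3 = 31
Total float = LS - ES = 31 - 16 = 15

15


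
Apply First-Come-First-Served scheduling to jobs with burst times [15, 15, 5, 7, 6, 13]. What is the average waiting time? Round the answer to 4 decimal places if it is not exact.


FCFS order (as given): [15, 15, 5, 7, 6, 13]
Waiting times:
  Job 1: wait = 0
  Job 2: wait = 15
  Job 3: wait = 30
  Job 4: wait = 35
  Job 5: wait = 42
  Job 6: wait = 48
Sum of waiting times = 170
Average waiting time = 170/6 = 28.3333

28.3333


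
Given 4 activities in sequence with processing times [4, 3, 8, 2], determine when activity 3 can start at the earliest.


Activity 3 starts after activities 1 through 2 complete.
Predecessor durations: [4, 3]
ES = 4 + 3 = 7

7


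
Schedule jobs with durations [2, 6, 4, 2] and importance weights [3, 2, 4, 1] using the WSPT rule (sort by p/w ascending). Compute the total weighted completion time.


Compute p/w ratios and sort ascending (WSPT): [(2, 3), (4, 4), (2, 1), (6, 2)]
Compute weighted completion times:
  Job (p=2,w=3): C=2, w*C=3*2=6
  Job (p=4,w=4): C=6, w*C=4*6=24
  Job (p=2,w=1): C=8, w*C=1*8=8
  Job (p=6,w=2): C=14, w*C=2*14=28
Total weighted completion time = 66

66


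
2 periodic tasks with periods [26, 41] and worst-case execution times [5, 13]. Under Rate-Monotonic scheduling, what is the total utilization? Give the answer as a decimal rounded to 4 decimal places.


Compute individual utilizations (exact fractions):
  Task 1: C/T = 5/26 (approx. 0.1923)
  Task 2: C/T = 13/41 (approx. 0.3171)
Total utilization U = 5/26 + 13/41 = 543/1066
Rounded to 4 decimal places: U = 0.5094
RM (Liu & Layland) bound for 2 tasks = 0.828427; compare with U = 543/1066 (approx. 0.509381)
U <= bound, so schedulable by RM sufficient condition.

0.5094


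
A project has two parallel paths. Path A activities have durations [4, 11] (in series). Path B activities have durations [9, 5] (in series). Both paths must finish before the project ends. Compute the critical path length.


Path A total = 4 + 11 = 15
Path B total = 9 + 5 = 14
Critical path = longest path = max(15, 14) = 15

15


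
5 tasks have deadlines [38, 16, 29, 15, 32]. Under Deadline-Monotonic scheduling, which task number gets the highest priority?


Sort tasks by relative deadline (ascending):
  Task 4: deadline = 15
  Task 2: deadline = 16
  Task 3: deadline = 29
  Task 5: deadline = 32
  Task 1: deadline = 38
Priority order (highest first): [4, 2, 3, 5, 1]
Highest priority task = 4

4


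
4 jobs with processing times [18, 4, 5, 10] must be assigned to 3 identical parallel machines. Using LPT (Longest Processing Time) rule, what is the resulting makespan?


Sort jobs in decreasing order (LPT): [18, 10, 5, 4]
Assign each job to the least loaded machine:
  Machine 1: jobs [18], load = 18
  Machine 2: jobs [10], load = 10
  Machine 3: jobs [5, 4], load = 9
Makespan = max load = 18

18


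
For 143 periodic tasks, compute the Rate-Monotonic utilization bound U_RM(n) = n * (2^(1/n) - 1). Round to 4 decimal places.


Compute 2^(1/143) = 1.0048589497
Subtract 1: 1.0048589497 - 1 = 0.0048589497
Multiply by n: 143 * 0.0048589497 = 0.6948298071
Round to 4 dp: 0.6948

0.6948


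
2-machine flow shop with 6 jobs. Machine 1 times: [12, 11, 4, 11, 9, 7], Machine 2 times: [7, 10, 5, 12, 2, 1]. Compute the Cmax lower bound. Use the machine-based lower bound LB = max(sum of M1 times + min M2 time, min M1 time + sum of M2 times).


LB1 = sum(M1 times) + min(M2 times) = 54 + 1 = 55
LB2 = min(M1 times) + sum(M2 times) = 4 + 37 = 41
Lower bound = max(LB1, LB2) = max(55, 41) = 55

55


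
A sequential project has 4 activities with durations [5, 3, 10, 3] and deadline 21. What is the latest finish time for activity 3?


LF(activity 3) = deadline - sum of successor durations
Successors: activities 4 through 4 with durations [3]
Sum of successor durations = 3
LF = 21 - 3 = 18

18


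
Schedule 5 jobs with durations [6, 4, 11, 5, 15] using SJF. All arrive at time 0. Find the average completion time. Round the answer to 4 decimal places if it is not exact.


SJF order (ascending): [4, 5, 6, 11, 15]
Completion times:
  Job 1: burst=4, C=4
  Job 2: burst=5, C=9
  Job 3: burst=6, C=15
  Job 4: burst=11, C=26
  Job 5: burst=15, C=41
Average completion = 95/5 = 19.0

19.0


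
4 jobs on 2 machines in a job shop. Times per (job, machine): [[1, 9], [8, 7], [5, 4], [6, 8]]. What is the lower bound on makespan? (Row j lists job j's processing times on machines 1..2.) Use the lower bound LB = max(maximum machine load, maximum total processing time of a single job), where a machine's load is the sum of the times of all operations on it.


Machine loads:
  Machine 1: 1 + 8 + 5 + 6 = 20
  Machine 2: 9 + 7 + 4 + 8 = 28
Max machine load = 28
Job totals:
  Job 1: 10
  Job 2: 15
  Job 3: 9
  Job 4: 14
Max job total = 15
Lower bound = max(28, 15) = 28

28


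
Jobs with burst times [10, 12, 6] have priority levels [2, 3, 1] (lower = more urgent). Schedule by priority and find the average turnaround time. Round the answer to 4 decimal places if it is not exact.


Sort by priority (ascending = highest first):
Order: [(1, 6), (2, 10), (3, 12)]
Completion times:
  Priority 1, burst=6, C=6
  Priority 2, burst=10, C=16
  Priority 3, burst=12, C=28
Average turnaround = 50/3 = 16.6667

16.6667


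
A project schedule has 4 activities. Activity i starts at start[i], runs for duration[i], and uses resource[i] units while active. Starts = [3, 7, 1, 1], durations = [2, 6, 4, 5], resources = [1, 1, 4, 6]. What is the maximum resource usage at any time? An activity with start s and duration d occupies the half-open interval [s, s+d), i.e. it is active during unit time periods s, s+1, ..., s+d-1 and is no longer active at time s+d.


Each activity i is active on [start_i, start_i + duration_i).
Compute total resource usage per time slot:
  t=0: active resources = [], total = 0
  t=1: active resources = [4, 6], total = 10
  t=2: active resources = [4, 6], total = 10
  t=3: active resources = [1, 4, 6], total = 11
  t=4: active resources = [1, 4, 6], total = 11
  t=5: active resources = [6], total = 6
  t=6: active resources = [], total = 0
  t=7: active resources = [1], total = 1
  t=8: active resources = [1], total = 1
  t=9: active resources = [1], total = 1
  t=10: active resources = [1], total = 1
  t=11: active resources = [1], total = 1
  t=12: active resources = [1], total = 1
Peak resource demand = 11

11


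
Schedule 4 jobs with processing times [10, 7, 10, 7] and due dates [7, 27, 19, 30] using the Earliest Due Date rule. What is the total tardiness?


Sort by due date (EDD order): [(10, 7), (10, 19), (7, 27), (7, 30)]
Compute completion times and tardiness:
  Job 1: p=10, d=7, C=10, tardiness=max(0,10-7)=3
  Job 2: p=10, d=19, C=20, tardiness=max(0,20-19)=1
  Job 3: p=7, d=27, C=27, tardiness=max(0,27-27)=0
  Job 4: p=7, d=30, C=34, tardiness=max(0,34-30)=4
Total tardiness = 8

8


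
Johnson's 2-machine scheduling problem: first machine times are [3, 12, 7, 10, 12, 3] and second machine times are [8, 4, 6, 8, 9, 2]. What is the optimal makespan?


Apply Johnson's rule:
  Group 1 (a <= b): [(1, 3, 8)]
  Group 2 (a > b): [(5, 12, 9), (4, 10, 8), (3, 7, 6), (2, 12, 4), (6, 3, 2)]
Optimal job order: [1, 5, 4, 3, 2, 6]
Schedule:
  Job 1: M1 done at 3, M2 done at 11
  Job 5: M1 done at 15, M2 done at 24
  Job 4: M1 done at 25, M2 done at 33
  Job 3: M1 done at 32, M2 done at 39
  Job 2: M1 done at 44, M2 done at 48
  Job 6: M1 done at 47, M2 done at 50
Makespan = 50

50


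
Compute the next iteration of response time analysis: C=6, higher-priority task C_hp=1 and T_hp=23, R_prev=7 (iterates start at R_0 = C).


R_next = C + ceil(R_prev / T_hp) * C_hp
ceil(7 / 23) = ceil(0.3043) = 1
Interference = 1 * 1 = 1
R_next = 6 + 1 = 7
R_next = R_prev, so the iteration has converged (response time = 7).

7


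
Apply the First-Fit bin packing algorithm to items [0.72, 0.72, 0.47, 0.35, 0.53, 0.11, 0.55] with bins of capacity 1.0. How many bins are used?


Place items sequentially using First-Fit:
  Item 0.72 -> new Bin 1
  Item 0.72 -> new Bin 2
  Item 0.47 -> new Bin 3
  Item 0.35 -> Bin 3 (now 0.82)
  Item 0.53 -> new Bin 4
  Item 0.11 -> Bin 1 (now 0.83)
  Item 0.55 -> new Bin 5
Total bins used = 5

5


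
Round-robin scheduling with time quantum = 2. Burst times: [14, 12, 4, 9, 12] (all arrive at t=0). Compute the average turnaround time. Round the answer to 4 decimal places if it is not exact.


Time quantum = 2
Execution trace:
  J1 runs 2 units, time = 2
  J2 runs 2 units, time = 4
  J3 runs 2 units, time = 6
  J4 runs 2 units, time = 8
  J5 runs 2 units, time = 10
  J1 runs 2 units, time = 12
  J2 runs 2 units, time = 14
  J3 runs 2 units, time = 16
  J4 runs 2 units, time = 18
  J5 runs 2 units, time = 20
  J1 runs 2 units, time = 22
  J2 runs 2 units, time = 24
  J4 runs 2 units, time = 26
  J5 runs 2 units, time = 28
  J1 runs 2 units, time = 30
  J2 runs 2 units, time = 32
  J4 runs 2 units, time = 34
  J5 runs 2 units, time = 36
  J1 runs 2 units, time = 38
  J2 runs 2 units, time = 40
  J4 runs 1 units, time = 41
  J5 runs 2 units, time = 43
  J1 runs 2 units, time = 45
  J2 runs 2 units, time = 47
  J5 runs 2 units, time = 49
  J1 runs 2 units, time = 51
Finish times: [51, 47, 16, 41, 49]
Average turnaround = 204/5 = 40.8

40.8


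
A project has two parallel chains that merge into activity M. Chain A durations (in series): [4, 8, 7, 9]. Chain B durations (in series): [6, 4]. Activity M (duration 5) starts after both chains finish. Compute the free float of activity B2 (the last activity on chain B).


ES(B2) = sum of predecessors on chain B = 6
EF(B2) = ES + duration = 6 + 4 = 10
Successor of B2 is M. ES(M) = max(sum(A), sum(B)) = max(28, 10) = 28
Free float = ES(successor) - EF(current) = 28 - 10 = 18

18


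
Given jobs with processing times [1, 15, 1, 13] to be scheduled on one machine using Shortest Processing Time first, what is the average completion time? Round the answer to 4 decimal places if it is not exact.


Sort jobs by processing time (SPT order): [1, 1, 13, 15]
Compute completion times sequentially:
  Job 1: processing = 1, completes at 1
  Job 2: processing = 1, completes at 2
  Job 3: processing = 13, completes at 15
  Job 4: processing = 15, completes at 30
Sum of completion times = 48
Average completion time = 48/4 = 12.0

12.0


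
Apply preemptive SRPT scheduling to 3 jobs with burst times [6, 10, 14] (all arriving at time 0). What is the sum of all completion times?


Since all jobs arrive at t=0, SRPT equals SPT ordering.
SPT order: [6, 10, 14]
Completion times:
  Job 1: p=6, C=6
  Job 2: p=10, C=16
  Job 3: p=14, C=30
Total completion time = 6 + 16 + 30 = 52

52


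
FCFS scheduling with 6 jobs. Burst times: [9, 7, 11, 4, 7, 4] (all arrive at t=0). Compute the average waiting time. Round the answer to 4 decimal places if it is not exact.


FCFS order (as given): [9, 7, 11, 4, 7, 4]
Waiting times:
  Job 1: wait = 0
  Job 2: wait = 9
  Job 3: wait = 16
  Job 4: wait = 27
  Job 5: wait = 31
  Job 6: wait = 38
Sum of waiting times = 121
Average waiting time = 121/6 = 20.1667

20.1667


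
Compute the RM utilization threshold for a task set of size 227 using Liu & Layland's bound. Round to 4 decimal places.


Compute 2^(1/227) = 1.0030581785
Subtract 1: 1.0030581785 - 1 = 0.0030581785
Multiply by n: 227 * 0.0030581785 = 0.6942065195
Round to 4 dp: 0.6942

0.6942


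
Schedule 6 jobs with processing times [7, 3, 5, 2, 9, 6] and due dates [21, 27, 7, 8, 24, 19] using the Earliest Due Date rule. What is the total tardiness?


Sort by due date (EDD order): [(5, 7), (2, 8), (6, 19), (7, 21), (9, 24), (3, 27)]
Compute completion times and tardiness:
  Job 1: p=5, d=7, C=5, tardiness=max(0,5-7)=0
  Job 2: p=2, d=8, C=7, tardiness=max(0,7-8)=0
  Job 3: p=6, d=19, C=13, tardiness=max(0,13-19)=0
  Job 4: p=7, d=21, C=20, tardiness=max(0,20-21)=0
  Job 5: p=9, d=24, C=29, tardiness=max(0,29-24)=5
  Job 6: p=3, d=27, C=32, tardiness=max(0,32-27)=5
Total tardiness = 10

10


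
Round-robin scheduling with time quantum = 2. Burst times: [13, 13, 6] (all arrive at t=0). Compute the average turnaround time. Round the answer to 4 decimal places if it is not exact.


Time quantum = 2
Execution trace:
  J1 runs 2 units, time = 2
  J2 runs 2 units, time = 4
  J3 runs 2 units, time = 6
  J1 runs 2 units, time = 8
  J2 runs 2 units, time = 10
  J3 runs 2 units, time = 12
  J1 runs 2 units, time = 14
  J2 runs 2 units, time = 16
  J3 runs 2 units, time = 18
  J1 runs 2 units, time = 20
  J2 runs 2 units, time = 22
  J1 runs 2 units, time = 24
  J2 runs 2 units, time = 26
  J1 runs 2 units, time = 28
  J2 runs 2 units, time = 30
  J1 runs 1 units, time = 31
  J2 runs 1 units, time = 32
Finish times: [31, 32, 18]
Average turnaround = 81/3 = 27.0

27.0


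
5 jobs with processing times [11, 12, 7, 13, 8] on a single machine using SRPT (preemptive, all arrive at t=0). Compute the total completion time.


Since all jobs arrive at t=0, SRPT equals SPT ordering.
SPT order: [7, 8, 11, 12, 13]
Completion times:
  Job 1: p=7, C=7
  Job 2: p=8, C=15
  Job 3: p=11, C=26
  Job 4: p=12, C=38
  Job 5: p=13, C=51
Total completion time = 7 + 15 + 26 + 38 + 51 = 137

137


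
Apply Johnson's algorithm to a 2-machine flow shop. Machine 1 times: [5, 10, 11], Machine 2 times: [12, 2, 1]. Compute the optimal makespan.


Apply Johnson's rule:
  Group 1 (a <= b): [(1, 5, 12)]
  Group 2 (a > b): [(2, 10, 2), (3, 11, 1)]
Optimal job order: [1, 2, 3]
Schedule:
  Job 1: M1 done at 5, M2 done at 17
  Job 2: M1 done at 15, M2 done at 19
  Job 3: M1 done at 26, M2 done at 27
Makespan = 27

27


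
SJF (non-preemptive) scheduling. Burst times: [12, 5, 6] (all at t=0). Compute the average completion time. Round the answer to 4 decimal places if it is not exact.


SJF order (ascending): [5, 6, 12]
Completion times:
  Job 1: burst=5, C=5
  Job 2: burst=6, C=11
  Job 3: burst=12, C=23
Average completion = 39/3 = 13.0

13.0


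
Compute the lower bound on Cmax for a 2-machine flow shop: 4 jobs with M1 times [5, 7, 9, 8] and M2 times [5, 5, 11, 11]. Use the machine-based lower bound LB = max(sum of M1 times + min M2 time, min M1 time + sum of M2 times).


LB1 = sum(M1 times) + min(M2 times) = 29 + 5 = 34
LB2 = min(M1 times) + sum(M2 times) = 5 + 32 = 37
Lower bound = max(LB1, LB2) = max(34, 37) = 37

37


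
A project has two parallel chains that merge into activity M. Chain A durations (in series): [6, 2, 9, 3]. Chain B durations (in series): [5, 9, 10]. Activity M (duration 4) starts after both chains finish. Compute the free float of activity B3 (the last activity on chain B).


ES(B3) = sum of predecessors on chain B = 14
EF(B3) = ES + duration = 14 + 10 = 24
Successor of B3 is M. ES(M) = max(sum(A), sum(B)) = max(20, 24) = 24
Free float = ES(successor) - EF(current) = 24 - 24 = 0

0


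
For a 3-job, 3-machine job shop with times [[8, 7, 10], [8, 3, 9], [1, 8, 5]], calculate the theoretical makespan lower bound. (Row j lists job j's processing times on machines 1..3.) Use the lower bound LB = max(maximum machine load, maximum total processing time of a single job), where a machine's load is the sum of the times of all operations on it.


Machine loads:
  Machine 1: 8 + 8 + 1 = 17
  Machine 2: 7 + 3 + 8 = 18
  Machine 3: 10 + 9 + 5 = 24
Max machine load = 24
Job totals:
  Job 1: 25
  Job 2: 20
  Job 3: 14
Max job total = 25
Lower bound = max(24, 25) = 25

25


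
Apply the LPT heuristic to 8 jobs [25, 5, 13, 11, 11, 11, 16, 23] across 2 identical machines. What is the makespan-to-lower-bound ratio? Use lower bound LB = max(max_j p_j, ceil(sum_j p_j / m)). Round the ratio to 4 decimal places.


LPT order: [25, 23, 16, 13, 11, 11, 11, 5]
Machine loads after assignment: [60, 55]
LPT makespan = 60
Lower bound = max(max_job, ceil(total/2)) = max(25, 58) = 58
Ratio = 60 / 58 = 1.0345

1.0345


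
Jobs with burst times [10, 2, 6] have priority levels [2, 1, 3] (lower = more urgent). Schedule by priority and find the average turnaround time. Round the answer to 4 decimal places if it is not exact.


Sort by priority (ascending = highest first):
Order: [(1, 2), (2, 10), (3, 6)]
Completion times:
  Priority 1, burst=2, C=2
  Priority 2, burst=10, C=12
  Priority 3, burst=6, C=18
Average turnaround = 32/3 = 10.6667

10.6667


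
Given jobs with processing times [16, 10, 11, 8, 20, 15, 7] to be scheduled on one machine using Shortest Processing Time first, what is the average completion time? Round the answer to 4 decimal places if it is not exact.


Sort jobs by processing time (SPT order): [7, 8, 10, 11, 15, 16, 20]
Compute completion times sequentially:
  Job 1: processing = 7, completes at 7
  Job 2: processing = 8, completes at 15
  Job 3: processing = 10, completes at 25
  Job 4: processing = 11, completes at 36
  Job 5: processing = 15, completes at 51
  Job 6: processing = 16, completes at 67
  Job 7: processing = 20, completes at 87
Sum of completion times = 288
Average completion time = 288/7 = 41.1429

41.1429


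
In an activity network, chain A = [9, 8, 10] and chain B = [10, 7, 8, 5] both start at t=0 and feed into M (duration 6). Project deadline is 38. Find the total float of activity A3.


Forward pass: ES(A3) = sum of predecessors on chain A = 17
EF = ES + duration = 17 + 10 = 27
Backward pass: LF(M) = deadline = 38; LS(M) = 38 - 6 = 32
LF(A3) = LS(M) - sum(successors on chain A) = 32 - 0 = 32
LS = LF - duration = 32 - 10 = 22
Total float = LS - ES = 22 - 17 = 5

5


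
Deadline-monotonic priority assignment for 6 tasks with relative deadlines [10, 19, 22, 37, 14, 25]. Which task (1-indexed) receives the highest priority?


Sort tasks by relative deadline (ascending):
  Task 1: deadline = 10
  Task 5: deadline = 14
  Task 2: deadline = 19
  Task 3: deadline = 22
  Task 6: deadline = 25
  Task 4: deadline = 37
Priority order (highest first): [1, 5, 2, 3, 6, 4]
Highest priority task = 1

1


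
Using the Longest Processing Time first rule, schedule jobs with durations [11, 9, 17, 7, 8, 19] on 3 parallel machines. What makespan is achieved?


Sort jobs in decreasing order (LPT): [19, 17, 11, 9, 8, 7]
Assign each job to the least loaded machine:
  Machine 1: jobs [19, 7], load = 26
  Machine 2: jobs [17, 8], load = 25
  Machine 3: jobs [11, 9], load = 20
Makespan = max load = 26

26


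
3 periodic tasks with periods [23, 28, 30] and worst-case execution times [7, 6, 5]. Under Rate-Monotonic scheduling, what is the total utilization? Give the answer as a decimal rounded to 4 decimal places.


Compute individual utilizations (exact fractions):
  Task 1: C/T = 7/23 (approx. 0.3043)
  Task 2: C/T = 6/28 = 3/14 (approx. 0.2143)
  Task 3: C/T = 5/30 = 1/6 (approx. 0.1667)
Total utilization U = 7/23 + 3/14 + 1/6 = 331/483
Rounded to 4 decimal places: U = 0.6853
RM (Liu & Layland) bound for 3 tasks = 0.779763; compare with U = 331/483 (approx. 0.685300)
U <= bound, so schedulable by RM sufficient condition.

0.6853


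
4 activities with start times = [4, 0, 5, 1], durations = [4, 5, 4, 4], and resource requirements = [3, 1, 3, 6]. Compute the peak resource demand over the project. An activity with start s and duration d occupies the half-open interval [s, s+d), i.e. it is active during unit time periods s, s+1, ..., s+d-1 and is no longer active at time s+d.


Each activity i is active on [start_i, start_i + duration_i).
Compute total resource usage per time slot:
  t=0: active resources = [1], total = 1
  t=1: active resources = [1, 6], total = 7
  t=2: active resources = [1, 6], total = 7
  t=3: active resources = [1, 6], total = 7
  t=4: active resources = [3, 1, 6], total = 10
  t=5: active resources = [3, 3], total = 6
  t=6: active resources = [3, 3], total = 6
  t=7: active resources = [3, 3], total = 6
  t=8: active resources = [3], total = 3
Peak resource demand = 10

10


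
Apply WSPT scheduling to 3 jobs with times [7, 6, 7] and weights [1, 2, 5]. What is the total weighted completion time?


Compute p/w ratios and sort ascending (WSPT): [(7, 5), (6, 2), (7, 1)]
Compute weighted completion times:
  Job (p=7,w=5): C=7, w*C=5*7=35
  Job (p=6,w=2): C=13, w*C=2*13=26
  Job (p=7,w=1): C=20, w*C=1*20=20
Total weighted completion time = 81

81


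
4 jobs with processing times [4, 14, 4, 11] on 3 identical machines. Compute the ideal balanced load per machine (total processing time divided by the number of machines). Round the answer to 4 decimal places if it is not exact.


Total processing time = 4 + 14 + 4 + 11 = 33
Number of machines = 3
Ideal balanced load = 33 / 3 = 11.0

11.0


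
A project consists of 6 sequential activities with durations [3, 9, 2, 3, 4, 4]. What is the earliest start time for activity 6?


Activity 6 starts after activities 1 through 5 complete.
Predecessor durations: [3, 9, 2, 3, 4]
ES = 3 + 9 + 2 + 3 + 4 = 21

21


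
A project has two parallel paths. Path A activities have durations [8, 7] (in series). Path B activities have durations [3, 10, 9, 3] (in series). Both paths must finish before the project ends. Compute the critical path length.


Path A total = 8 + 7 = 15
Path B total = 3 + 10 + 9 + 3 = 25
Critical path = longest path = max(15, 25) = 25

25


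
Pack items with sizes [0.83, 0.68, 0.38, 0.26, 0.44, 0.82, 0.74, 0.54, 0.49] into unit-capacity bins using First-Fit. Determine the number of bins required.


Place items sequentially using First-Fit:
  Item 0.83 -> new Bin 1
  Item 0.68 -> new Bin 2
  Item 0.38 -> new Bin 3
  Item 0.26 -> Bin 2 (now 0.94)
  Item 0.44 -> Bin 3 (now 0.82)
  Item 0.82 -> new Bin 4
  Item 0.74 -> new Bin 5
  Item 0.54 -> new Bin 6
  Item 0.49 -> new Bin 7
Total bins used = 7

7


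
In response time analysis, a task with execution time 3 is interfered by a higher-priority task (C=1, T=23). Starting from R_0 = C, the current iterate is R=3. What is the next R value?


R_next = C + ceil(R_prev / T_hp) * C_hp
ceil(3 / 23) = ceil(0.1304) = 1
Interference = 1 * 1 = 1
R_next = 3 + 1 = 4

4


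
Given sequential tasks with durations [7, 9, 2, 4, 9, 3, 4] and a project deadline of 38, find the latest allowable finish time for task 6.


LF(activity 6) = deadline - sum of successor durations
Successors: activities 7 through 7 with durations [4]
Sum of successor durations = 4
LF = 38 - 4 = 34

34


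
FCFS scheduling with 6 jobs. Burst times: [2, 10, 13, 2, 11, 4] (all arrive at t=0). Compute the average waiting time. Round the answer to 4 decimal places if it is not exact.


FCFS order (as given): [2, 10, 13, 2, 11, 4]
Waiting times:
  Job 1: wait = 0
  Job 2: wait = 2
  Job 3: wait = 12
  Job 4: wait = 25
  Job 5: wait = 27
  Job 6: wait = 38
Sum of waiting times = 104
Average waiting time = 104/6 = 17.3333

17.3333


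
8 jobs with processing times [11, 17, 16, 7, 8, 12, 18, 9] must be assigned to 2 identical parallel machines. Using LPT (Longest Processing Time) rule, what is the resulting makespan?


Sort jobs in decreasing order (LPT): [18, 17, 16, 12, 11, 9, 8, 7]
Assign each job to the least loaded machine:
  Machine 1: jobs [18, 12, 11, 8], load = 49
  Machine 2: jobs [17, 16, 9, 7], load = 49
Makespan = max load = 49

49


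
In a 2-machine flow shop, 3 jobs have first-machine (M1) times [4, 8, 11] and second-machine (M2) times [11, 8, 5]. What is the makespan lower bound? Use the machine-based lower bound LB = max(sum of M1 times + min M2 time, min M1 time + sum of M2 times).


LB1 = sum(M1 times) + min(M2 times) = 23 + 5 = 28
LB2 = min(M1 times) + sum(M2 times) = 4 + 24 = 28
Lower bound = max(LB1, LB2) = max(28, 28) = 28

28


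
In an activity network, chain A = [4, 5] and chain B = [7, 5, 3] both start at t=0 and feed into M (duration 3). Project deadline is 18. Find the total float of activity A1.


Forward pass: ES(A1) = sum of predecessors on chain A = 0
EF = ES + duration = 0 + 4 = 4
Backward pass: LF(M) = deadline = 18; LS(M) = 18 - 3 = 15
LF(A1) = LS(M) - sum(successors on chain A) = 15 - 5 = 10
LS = LF - duration = 10 - 4 = 6
Total float = LS - ES = 6 - 0 = 6

6


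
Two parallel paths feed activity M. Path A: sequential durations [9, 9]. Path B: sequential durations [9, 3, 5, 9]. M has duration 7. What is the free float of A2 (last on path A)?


ES(A2) = sum of predecessors on chain A = 9
EF(A2) = ES + duration = 9 + 9 = 18
Successor of A2 is M. ES(M) = max(sum(A), sum(B)) = max(18, 26) = 26
Free float = ES(successor) - EF(current) = 26 - 18 = 8

8


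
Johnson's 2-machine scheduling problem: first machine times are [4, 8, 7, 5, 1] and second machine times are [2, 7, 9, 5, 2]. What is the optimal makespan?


Apply Johnson's rule:
  Group 1 (a <= b): [(5, 1, 2), (4, 5, 5), (3, 7, 9)]
  Group 2 (a > b): [(2, 8, 7), (1, 4, 2)]
Optimal job order: [5, 4, 3, 2, 1]
Schedule:
  Job 5: M1 done at 1, M2 done at 3
  Job 4: M1 done at 6, M2 done at 11
  Job 3: M1 done at 13, M2 done at 22
  Job 2: M1 done at 21, M2 done at 29
  Job 1: M1 done at 25, M2 done at 31
Makespan = 31

31


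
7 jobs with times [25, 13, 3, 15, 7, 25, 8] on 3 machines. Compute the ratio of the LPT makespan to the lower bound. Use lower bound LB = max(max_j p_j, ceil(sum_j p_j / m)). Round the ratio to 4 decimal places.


LPT order: [25, 25, 15, 13, 8, 7, 3]
Machine loads after assignment: [33, 32, 31]
LPT makespan = 33
Lower bound = max(max_job, ceil(total/3)) = max(25, 32) = 32
Ratio = 33 / 32 = 1.0313

1.0313


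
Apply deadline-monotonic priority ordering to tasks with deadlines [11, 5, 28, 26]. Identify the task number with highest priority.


Sort tasks by relative deadline (ascending):
  Task 2: deadline = 5
  Task 1: deadline = 11
  Task 4: deadline = 26
  Task 3: deadline = 28
Priority order (highest first): [2, 1, 4, 3]
Highest priority task = 2

2


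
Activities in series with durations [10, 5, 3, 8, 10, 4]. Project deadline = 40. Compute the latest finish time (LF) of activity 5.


LF(activity 5) = deadline - sum of successor durations
Successors: activities 6 through 6 with durations [4]
Sum of successor durations = 4
LF = 40 - 4 = 36

36


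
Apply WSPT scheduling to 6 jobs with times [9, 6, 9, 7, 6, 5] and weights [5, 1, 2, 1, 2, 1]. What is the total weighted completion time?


Compute p/w ratios and sort ascending (WSPT): [(9, 5), (6, 2), (9, 2), (5, 1), (6, 1), (7, 1)]
Compute weighted completion times:
  Job (p=9,w=5): C=9, w*C=5*9=45
  Job (p=6,w=2): C=15, w*C=2*15=30
  Job (p=9,w=2): C=24, w*C=2*24=48
  Job (p=5,w=1): C=29, w*C=1*29=29
  Job (p=6,w=1): C=35, w*C=1*35=35
  Job (p=7,w=1): C=42, w*C=1*42=42
Total weighted completion time = 229

229


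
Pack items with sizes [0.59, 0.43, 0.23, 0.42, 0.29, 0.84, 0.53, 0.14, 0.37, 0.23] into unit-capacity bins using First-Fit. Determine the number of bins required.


Place items sequentially using First-Fit:
  Item 0.59 -> new Bin 1
  Item 0.43 -> new Bin 2
  Item 0.23 -> Bin 1 (now 0.82)
  Item 0.42 -> Bin 2 (now 0.85)
  Item 0.29 -> new Bin 3
  Item 0.84 -> new Bin 4
  Item 0.53 -> Bin 3 (now 0.82)
  Item 0.14 -> Bin 1 (now 0.96)
  Item 0.37 -> new Bin 5
  Item 0.23 -> Bin 5 (now 0.6)
Total bins used = 5

5


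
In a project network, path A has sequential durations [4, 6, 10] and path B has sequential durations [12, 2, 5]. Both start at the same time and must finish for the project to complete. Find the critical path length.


Path A total = 4 + 6 + 10 = 20
Path B total = 12 + 2 + 5 = 19
Critical path = longest path = max(20, 19) = 20

20


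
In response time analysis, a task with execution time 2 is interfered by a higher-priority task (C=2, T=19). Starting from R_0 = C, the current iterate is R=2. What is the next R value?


R_next = C + ceil(R_prev / T_hp) * C_hp
ceil(2 / 19) = ceil(0.1053) = 1
Interference = 1 * 2 = 2
R_next = 2 + 2 = 4

4


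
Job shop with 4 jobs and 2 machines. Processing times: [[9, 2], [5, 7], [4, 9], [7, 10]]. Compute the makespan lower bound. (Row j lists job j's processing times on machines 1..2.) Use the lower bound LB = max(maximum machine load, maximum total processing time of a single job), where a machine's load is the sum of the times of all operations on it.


Machine loads:
  Machine 1: 9 + 5 + 4 + 7 = 25
  Machine 2: 2 + 7 + 9 + 10 = 28
Max machine load = 28
Job totals:
  Job 1: 11
  Job 2: 12
  Job 3: 13
  Job 4: 17
Max job total = 17
Lower bound = max(28, 17) = 28

28


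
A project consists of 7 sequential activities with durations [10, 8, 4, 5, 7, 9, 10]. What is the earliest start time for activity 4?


Activity 4 starts after activities 1 through 3 complete.
Predecessor durations: [10, 8, 4]
ES = 10 + 8 + 4 = 22

22


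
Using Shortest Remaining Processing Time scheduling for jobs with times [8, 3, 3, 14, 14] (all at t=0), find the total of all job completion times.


Since all jobs arrive at t=0, SRPT equals SPT ordering.
SPT order: [3, 3, 8, 14, 14]
Completion times:
  Job 1: p=3, C=3
  Job 2: p=3, C=6
  Job 3: p=8, C=14
  Job 4: p=14, C=28
  Job 5: p=14, C=42
Total completion time = 3 + 6 + 14 + 28 + 42 = 93

93


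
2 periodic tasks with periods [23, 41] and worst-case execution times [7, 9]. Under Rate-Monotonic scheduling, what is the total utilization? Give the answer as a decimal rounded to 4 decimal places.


Compute individual utilizations (exact fractions):
  Task 1: C/T = 7/23 (approx. 0.3043)
  Task 2: C/T = 9/41 (approx. 0.2195)
Total utilization U = 7/23 + 9/41 = 494/943
Rounded to 4 decimal places: U = 0.5239
RM (Liu & Layland) bound for 2 tasks = 0.828427; compare with U = 494/943 (approx. 0.523860)
U <= bound, so schedulable by RM sufficient condition.

0.5239


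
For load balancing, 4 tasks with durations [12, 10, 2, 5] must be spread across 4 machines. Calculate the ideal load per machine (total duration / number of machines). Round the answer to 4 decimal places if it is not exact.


Total processing time = 12 + 10 + 2 + 5 = 29
Number of machines = 4
Ideal balanced load = 29 / 4 = 7.25

7.25


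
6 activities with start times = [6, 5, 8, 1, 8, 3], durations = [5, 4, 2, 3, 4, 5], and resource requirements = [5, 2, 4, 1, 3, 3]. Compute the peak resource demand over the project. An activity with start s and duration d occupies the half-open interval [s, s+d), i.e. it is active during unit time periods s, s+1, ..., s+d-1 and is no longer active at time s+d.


Each activity i is active on [start_i, start_i + duration_i).
Compute total resource usage per time slot:
  t=0: active resources = [], total = 0
  t=1: active resources = [1], total = 1
  t=2: active resources = [1], total = 1
  t=3: active resources = [1, 3], total = 4
  t=4: active resources = [3], total = 3
  t=5: active resources = [2, 3], total = 5
  t=6: active resources = [5, 2, 3], total = 10
  t=7: active resources = [5, 2, 3], total = 10
  t=8: active resources = [5, 2, 4, 3], total = 14
  t=9: active resources = [5, 4, 3], total = 12
  t=10: active resources = [5, 3], total = 8
  t=11: active resources = [3], total = 3
Peak resource demand = 14

14


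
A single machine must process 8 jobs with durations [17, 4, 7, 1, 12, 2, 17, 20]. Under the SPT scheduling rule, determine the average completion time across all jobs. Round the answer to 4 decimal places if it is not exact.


Sort jobs by processing time (SPT order): [1, 2, 4, 7, 12, 17, 17, 20]
Compute completion times sequentially:
  Job 1: processing = 1, completes at 1
  Job 2: processing = 2, completes at 3
  Job 3: processing = 4, completes at 7
  Job 4: processing = 7, completes at 14
  Job 5: processing = 12, completes at 26
  Job 6: processing = 17, completes at 43
  Job 7: processing = 17, completes at 60
  Job 8: processing = 20, completes at 80
Sum of completion times = 234
Average completion time = 234/8 = 29.25

29.25


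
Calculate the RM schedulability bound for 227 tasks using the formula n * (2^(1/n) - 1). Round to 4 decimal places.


Compute 2^(1/227) = 1.0030581785
Subtract 1: 1.0030581785 - 1 = 0.0030581785
Multiply by n: 227 * 0.0030581785 = 0.6942065195
Round to 4 dp: 0.6942

0.6942


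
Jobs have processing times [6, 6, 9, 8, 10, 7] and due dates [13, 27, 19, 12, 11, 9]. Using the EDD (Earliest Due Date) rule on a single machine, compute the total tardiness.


Sort by due date (EDD order): [(7, 9), (10, 11), (8, 12), (6, 13), (9, 19), (6, 27)]
Compute completion times and tardiness:
  Job 1: p=7, d=9, C=7, tardiness=max(0,7-9)=0
  Job 2: p=10, d=11, C=17, tardiness=max(0,17-11)=6
  Job 3: p=8, d=12, C=25, tardiness=max(0,25-12)=13
  Job 4: p=6, d=13, C=31, tardiness=max(0,31-13)=18
  Job 5: p=9, d=19, C=40, tardiness=max(0,40-19)=21
  Job 6: p=6, d=27, C=46, tardiness=max(0,46-27)=19
Total tardiness = 77

77


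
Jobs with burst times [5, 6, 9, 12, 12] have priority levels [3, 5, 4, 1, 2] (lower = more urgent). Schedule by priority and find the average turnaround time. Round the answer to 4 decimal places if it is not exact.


Sort by priority (ascending = highest first):
Order: [(1, 12), (2, 12), (3, 5), (4, 9), (5, 6)]
Completion times:
  Priority 1, burst=12, C=12
  Priority 2, burst=12, C=24
  Priority 3, burst=5, C=29
  Priority 4, burst=9, C=38
  Priority 5, burst=6, C=44
Average turnaround = 147/5 = 29.4

29.4


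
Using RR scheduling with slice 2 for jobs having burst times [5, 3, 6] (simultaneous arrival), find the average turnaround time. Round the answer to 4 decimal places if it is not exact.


Time quantum = 2
Execution trace:
  J1 runs 2 units, time = 2
  J2 runs 2 units, time = 4
  J3 runs 2 units, time = 6
  J1 runs 2 units, time = 8
  J2 runs 1 units, time = 9
  J3 runs 2 units, time = 11
  J1 runs 1 units, time = 12
  J3 runs 2 units, time = 14
Finish times: [12, 9, 14]
Average turnaround = 35/3 = 11.6667

11.6667


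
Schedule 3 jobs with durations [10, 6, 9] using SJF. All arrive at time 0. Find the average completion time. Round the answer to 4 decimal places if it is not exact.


SJF order (ascending): [6, 9, 10]
Completion times:
  Job 1: burst=6, C=6
  Job 2: burst=9, C=15
  Job 3: burst=10, C=25
Average completion = 46/3 = 15.3333

15.3333


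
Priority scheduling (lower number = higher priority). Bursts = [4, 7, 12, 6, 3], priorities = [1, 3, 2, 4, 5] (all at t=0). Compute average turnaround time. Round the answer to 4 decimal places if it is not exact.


Sort by priority (ascending = highest first):
Order: [(1, 4), (2, 12), (3, 7), (4, 6), (5, 3)]
Completion times:
  Priority 1, burst=4, C=4
  Priority 2, burst=12, C=16
  Priority 3, burst=7, C=23
  Priority 4, burst=6, C=29
  Priority 5, burst=3, C=32
Average turnaround = 104/5 = 20.8

20.8


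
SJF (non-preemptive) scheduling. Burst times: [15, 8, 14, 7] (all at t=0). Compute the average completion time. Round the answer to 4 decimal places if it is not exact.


SJF order (ascending): [7, 8, 14, 15]
Completion times:
  Job 1: burst=7, C=7
  Job 2: burst=8, C=15
  Job 3: burst=14, C=29
  Job 4: burst=15, C=44
Average completion = 95/4 = 23.75

23.75


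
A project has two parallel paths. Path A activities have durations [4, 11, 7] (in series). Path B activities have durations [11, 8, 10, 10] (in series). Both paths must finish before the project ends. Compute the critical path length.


Path A total = 4 + 11 + 7 = 22
Path B total = 11 + 8 + 10 + 10 = 39
Critical path = longest path = max(22, 39) = 39

39


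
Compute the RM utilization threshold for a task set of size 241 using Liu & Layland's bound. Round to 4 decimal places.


Compute 2^(1/241) = 1.0028802694
Subtract 1: 1.0028802694 - 1 = 0.0028802694
Multiply by n: 241 * 0.0028802694 = 0.6941449254
Round to 4 dp: 0.6941

0.6941


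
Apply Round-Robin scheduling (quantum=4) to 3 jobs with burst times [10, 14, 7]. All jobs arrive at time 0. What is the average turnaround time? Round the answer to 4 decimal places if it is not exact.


Time quantum = 4
Execution trace:
  J1 runs 4 units, time = 4
  J2 runs 4 units, time = 8
  J3 runs 4 units, time = 12
  J1 runs 4 units, time = 16
  J2 runs 4 units, time = 20
  J3 runs 3 units, time = 23
  J1 runs 2 units, time = 25
  J2 runs 4 units, time = 29
  J2 runs 2 units, time = 31
Finish times: [25, 31, 23]
Average turnaround = 79/3 = 26.3333

26.3333


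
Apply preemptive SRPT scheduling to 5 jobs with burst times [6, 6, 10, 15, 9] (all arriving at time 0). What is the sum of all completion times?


Since all jobs arrive at t=0, SRPT equals SPT ordering.
SPT order: [6, 6, 9, 10, 15]
Completion times:
  Job 1: p=6, C=6
  Job 2: p=6, C=12
  Job 3: p=9, C=21
  Job 4: p=10, C=31
  Job 5: p=15, C=46
Total completion time = 6 + 12 + 21 + 31 + 46 = 116

116


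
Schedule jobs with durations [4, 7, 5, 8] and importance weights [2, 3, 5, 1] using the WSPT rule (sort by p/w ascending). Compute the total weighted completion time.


Compute p/w ratios and sort ascending (WSPT): [(5, 5), (4, 2), (7, 3), (8, 1)]
Compute weighted completion times:
  Job (p=5,w=5): C=5, w*C=5*5=25
  Job (p=4,w=2): C=9, w*C=2*9=18
  Job (p=7,w=3): C=16, w*C=3*16=48
  Job (p=8,w=1): C=24, w*C=1*24=24
Total weighted completion time = 115

115


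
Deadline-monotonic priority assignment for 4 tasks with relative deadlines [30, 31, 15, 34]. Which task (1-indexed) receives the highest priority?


Sort tasks by relative deadline (ascending):
  Task 3: deadline = 15
  Task 1: deadline = 30
  Task 2: deadline = 31
  Task 4: deadline = 34
Priority order (highest first): [3, 1, 2, 4]
Highest priority task = 3

3


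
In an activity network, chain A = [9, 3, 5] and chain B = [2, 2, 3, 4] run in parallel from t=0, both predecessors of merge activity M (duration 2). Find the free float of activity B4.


ES(B4) = sum of predecessors on chain B = 7
EF(B4) = ES + duration = 7 + 4 = 11
Successor of B4 is M. ES(M) = max(sum(A), sum(B)) = max(17, 11) = 17
Free float = ES(successor) - EF(current) = 17 - 11 = 6

6


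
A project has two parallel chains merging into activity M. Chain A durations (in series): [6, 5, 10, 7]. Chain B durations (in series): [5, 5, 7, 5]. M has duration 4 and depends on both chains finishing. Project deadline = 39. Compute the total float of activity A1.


Forward pass: ES(A1) = sum of predecessors on chain A = 0
EF = ES + duration = 0 + 6 = 6
Backward pass: LF(M) = deadline = 39; LS(M) = 39 - 4 = 35
LF(A1) = LS(M) - sum(successors on chain A) = 35 - 22 = 13
LS = LF - duration = 13 - 6 = 7
Total float = LS - ES = 7 - 0 = 7

7


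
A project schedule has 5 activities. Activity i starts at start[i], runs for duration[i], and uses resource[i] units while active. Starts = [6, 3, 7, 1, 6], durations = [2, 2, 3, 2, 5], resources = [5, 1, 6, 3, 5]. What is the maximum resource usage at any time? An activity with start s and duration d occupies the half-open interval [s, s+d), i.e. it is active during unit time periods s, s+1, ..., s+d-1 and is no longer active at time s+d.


Each activity i is active on [start_i, start_i + duration_i).
Compute total resource usage per time slot:
  t=0: active resources = [], total = 0
  t=1: active resources = [3], total = 3
  t=2: active resources = [3], total = 3
  t=3: active resources = [1], total = 1
  t=4: active resources = [1], total = 1
  t=5: active resources = [], total = 0
  t=6: active resources = [5, 5], total = 10
  t=7: active resources = [5, 6, 5], total = 16
  t=8: active resources = [6, 5], total = 11
  t=9: active resources = [6, 5], total = 11
  t=10: active resources = [5], total = 5
Peak resource demand = 16

16
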